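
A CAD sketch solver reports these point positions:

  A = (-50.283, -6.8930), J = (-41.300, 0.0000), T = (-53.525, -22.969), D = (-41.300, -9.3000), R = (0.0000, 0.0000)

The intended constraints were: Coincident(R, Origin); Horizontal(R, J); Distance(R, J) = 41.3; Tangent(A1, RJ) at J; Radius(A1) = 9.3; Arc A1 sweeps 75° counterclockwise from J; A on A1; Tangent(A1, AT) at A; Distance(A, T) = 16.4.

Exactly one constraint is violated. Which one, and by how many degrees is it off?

Tangent(A1, AT) at A — off by 3.60°.

R = (0.00, 0.00) ✓; R.y = 0.00, J.y = 0.00 ✓; |RJ| = 41.30 ✓; ∠(DJ, JR) = 90.00° ✓; |DJ| = 9.300 ✓; bearing(D→A) − bearing(D→J) = 75.00° ✓; |DA| = 9.300 ✓; ∠(DA, AT) = 86.40° ✗; |AT| = 16.40 ✓.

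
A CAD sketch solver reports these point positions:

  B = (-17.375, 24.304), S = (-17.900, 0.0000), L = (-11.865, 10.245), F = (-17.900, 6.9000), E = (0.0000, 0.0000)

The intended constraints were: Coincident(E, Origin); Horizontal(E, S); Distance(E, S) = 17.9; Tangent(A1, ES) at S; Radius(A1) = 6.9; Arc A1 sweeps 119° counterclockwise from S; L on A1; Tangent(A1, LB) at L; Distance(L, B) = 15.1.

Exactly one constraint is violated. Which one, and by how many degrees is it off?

Tangent(A1, LB) at L — off by 7.60°.

E = (0.00, 0.00) ✓; E.y = 0.00, S.y = 0.00 ✓; |ES| = 17.90 ✓; ∠(FS, SE) = 90.00° ✓; |FS| = 6.900 ✓; bearing(F→L) − bearing(F→S) = 119.0° ✓; |FL| = 6.900 ✓; ∠(FL, LB) = 97.60° ✗; |LB| = 15.10 ✓.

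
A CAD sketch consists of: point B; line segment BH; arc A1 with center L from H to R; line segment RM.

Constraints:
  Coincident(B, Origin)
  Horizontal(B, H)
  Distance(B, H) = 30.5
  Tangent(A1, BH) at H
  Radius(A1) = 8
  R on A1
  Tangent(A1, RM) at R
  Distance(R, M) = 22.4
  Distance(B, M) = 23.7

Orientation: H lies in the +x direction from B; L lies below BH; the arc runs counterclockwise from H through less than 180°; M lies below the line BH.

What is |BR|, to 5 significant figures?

24.305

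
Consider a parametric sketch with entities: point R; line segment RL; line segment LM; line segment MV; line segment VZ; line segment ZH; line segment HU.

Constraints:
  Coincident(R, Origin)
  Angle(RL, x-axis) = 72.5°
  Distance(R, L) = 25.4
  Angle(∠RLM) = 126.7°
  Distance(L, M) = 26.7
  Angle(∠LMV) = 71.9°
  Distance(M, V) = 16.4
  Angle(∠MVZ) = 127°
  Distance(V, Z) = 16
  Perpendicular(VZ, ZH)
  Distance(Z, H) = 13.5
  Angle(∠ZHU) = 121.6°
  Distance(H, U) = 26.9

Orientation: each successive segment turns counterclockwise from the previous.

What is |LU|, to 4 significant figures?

23.06

The perpendicularity gives ZH at right angles to VZ, so ZH runs at 16.90°; with |ZH| = 13.5, H = (-0.07504, 21.24). ∠ZHU = 121.6° gives HU at 75.30° from the x-axis; with |HU| = 26.9, U = (6.751, 47.26). Then |LU| = |U − L| = 23.06.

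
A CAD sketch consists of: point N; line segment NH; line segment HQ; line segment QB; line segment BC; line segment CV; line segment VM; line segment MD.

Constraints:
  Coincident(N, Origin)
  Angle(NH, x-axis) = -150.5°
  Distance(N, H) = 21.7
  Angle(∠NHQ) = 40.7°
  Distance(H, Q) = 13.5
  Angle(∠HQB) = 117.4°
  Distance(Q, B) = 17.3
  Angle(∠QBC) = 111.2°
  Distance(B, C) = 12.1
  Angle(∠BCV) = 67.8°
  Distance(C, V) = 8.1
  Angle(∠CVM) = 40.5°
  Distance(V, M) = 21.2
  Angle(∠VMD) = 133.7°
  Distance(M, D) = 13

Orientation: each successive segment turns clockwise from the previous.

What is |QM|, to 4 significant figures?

30.03

N is at the origin; NH runs at -150.5° with length 21.7, so H = (-18.89, -10.69). ∠NHQ = 40.7° gives HQ at 70.20° from the x-axis; with |HQ| = 13.5, Q = (-14.31, 2.016). ∠HQB = 117.4° gives QB at 7.600° from the x-axis; with |QB| = 17.3, B = (2.834, 4.304). ∠QBC = 111.2° gives BC at -61.20° from the x-axis; with |BC| = 12.1, C = (8.663, -6.299). ∠BCV = 67.8° gives CV at -173.4° from the x-axis; with |CV| = 8.1, V = (0.6172, -7.230). ∠CVM = 40.5° gives VM at 47.10° from the x-axis; with |VM| = 21.2, M = (15.05, 8.300). Then |QM| = |M − Q| = 30.03.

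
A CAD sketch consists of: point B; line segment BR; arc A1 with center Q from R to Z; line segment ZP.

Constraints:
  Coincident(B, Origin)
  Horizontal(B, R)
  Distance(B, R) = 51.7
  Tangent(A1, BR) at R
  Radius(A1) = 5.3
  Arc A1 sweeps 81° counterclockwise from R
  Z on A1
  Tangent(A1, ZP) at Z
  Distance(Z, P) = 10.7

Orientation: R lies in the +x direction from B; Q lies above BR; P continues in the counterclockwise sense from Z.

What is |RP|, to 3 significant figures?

16.6

On A1, R sits at bearing -90° from Q; an 81° counterclockwise sweep puts Z at bearing -9°, so Z = Q + 5.3·(cos -9°, sin -9°) = (56.9, 4.47). Since A1 is tangent to ZP there, QZ ⟂ ZP, so ZP runs along (−sin -9°, cos -9°); with |ZP| = 10.7, P = (58.6, 15.0). Then |RP| = |P − R| = 16.6.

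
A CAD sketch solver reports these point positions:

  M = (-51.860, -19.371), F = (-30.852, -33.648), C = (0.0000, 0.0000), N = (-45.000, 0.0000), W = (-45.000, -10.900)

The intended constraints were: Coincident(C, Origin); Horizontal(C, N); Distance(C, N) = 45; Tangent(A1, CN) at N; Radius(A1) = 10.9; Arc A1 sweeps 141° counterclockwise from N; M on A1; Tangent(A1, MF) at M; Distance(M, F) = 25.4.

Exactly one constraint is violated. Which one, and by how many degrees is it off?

Tangent(A1, MF) at M — off by 4.80°.

C = (0.00, 0.00) ✓; C.y = 0.00, N.y = 0.00 ✓; |CN| = 45.00 ✓; ∠(WN, NC) = 90.00° ✓; |WN| = 10.90 ✓; bearing(W→M) − bearing(W→N) = 141.0° ✓; |WM| = 10.90 ✓; ∠(WM, MF) = 85.20° ✗; |MF| = 25.40 ✓.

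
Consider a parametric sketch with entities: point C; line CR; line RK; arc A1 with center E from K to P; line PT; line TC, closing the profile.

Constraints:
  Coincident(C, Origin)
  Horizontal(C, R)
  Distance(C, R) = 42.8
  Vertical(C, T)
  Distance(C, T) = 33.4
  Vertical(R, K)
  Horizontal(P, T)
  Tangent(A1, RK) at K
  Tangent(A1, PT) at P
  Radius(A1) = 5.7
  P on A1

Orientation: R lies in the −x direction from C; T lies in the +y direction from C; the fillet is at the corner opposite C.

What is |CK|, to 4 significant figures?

50.98

C is at the origin; CR is horizontal with |CR| = 42.8 and R on the −x side, so R = (-42.80, 0.000). C and T share the same x with |CT| = 33.4 and T on the +y side, so T = (0.000, 33.40). The virtual corner opposite C is at (-42.80, 33.40). Since A1 is tangent to RK there, EK ⟂ RK and since A1 is tangent to PT there, EP ⟂ PT, with radius 5.7, so the center E sits 5.7 in from both sides at E = (-37.10, 27.70). That places the tangent points at K = (-42.80, 27.70) on RK and P = (-37.10, 33.40) on PT. Then |CK| = |K − C| = 50.98.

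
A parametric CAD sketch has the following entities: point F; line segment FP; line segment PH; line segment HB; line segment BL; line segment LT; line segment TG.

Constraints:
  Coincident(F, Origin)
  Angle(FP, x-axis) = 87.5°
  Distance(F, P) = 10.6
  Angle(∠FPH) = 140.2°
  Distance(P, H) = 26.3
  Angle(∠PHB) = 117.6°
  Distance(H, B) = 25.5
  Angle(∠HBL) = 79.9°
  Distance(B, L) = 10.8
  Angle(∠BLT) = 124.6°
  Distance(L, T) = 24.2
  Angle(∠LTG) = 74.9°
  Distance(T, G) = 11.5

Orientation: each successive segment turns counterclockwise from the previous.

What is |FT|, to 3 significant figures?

17.4

∠HBL = 79.9° gives BL at -70.2° from the x-axis; with |BL| = 10.8, L = (-37.0, 17.1). ∠BLT = 124.6° gives LT at -14.8° from the x-axis; with |LT| = 24.2, T = (-13.6, 10.9). Then |FT| = |T − F| = 17.4.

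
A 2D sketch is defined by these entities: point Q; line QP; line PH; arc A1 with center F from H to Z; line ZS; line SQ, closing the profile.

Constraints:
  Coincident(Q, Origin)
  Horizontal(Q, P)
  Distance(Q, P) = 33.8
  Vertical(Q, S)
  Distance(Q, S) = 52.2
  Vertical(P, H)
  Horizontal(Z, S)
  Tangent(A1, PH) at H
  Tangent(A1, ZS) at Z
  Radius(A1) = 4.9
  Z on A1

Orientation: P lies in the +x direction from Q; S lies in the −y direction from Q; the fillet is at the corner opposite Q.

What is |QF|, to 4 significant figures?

55.43

Q is at the origin; QP is horizontal with |QP| = 33.8 and P on the +x side, so P = (33.80, 0.000). Q and S share the same x with |QS| = 52.2 and S on the −y side, so S = (0.000, -52.20). The virtual corner opposite Q is at (33.80, -52.20). A1 meets PH tangentially, so FH is at right angles to PH and since A1 is tangent to ZS there, FZ ⟂ ZS, with radius 4.9, so the center F sits 4.9 in from both sides at F = (28.90, -47.30). Then |QF| = |F − Q| = 55.43.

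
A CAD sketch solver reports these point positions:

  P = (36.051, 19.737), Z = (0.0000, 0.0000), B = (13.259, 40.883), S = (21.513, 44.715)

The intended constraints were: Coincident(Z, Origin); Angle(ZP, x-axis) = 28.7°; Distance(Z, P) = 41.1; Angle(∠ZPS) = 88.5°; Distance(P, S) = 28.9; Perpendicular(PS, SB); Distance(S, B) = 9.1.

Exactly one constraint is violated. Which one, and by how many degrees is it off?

Perpendicular(PS, SB) — off by 5.30°.

Z = (0.00, 0.00) ✓; ZP at 28.70° ✓; |ZP| = 41.10 ✓; ∠ZPS = 88.50° ✓; |PS| = 28.90 ✓; ∠(PS, SB) = 84.70° ✗; |SB| = 9.100 ✓.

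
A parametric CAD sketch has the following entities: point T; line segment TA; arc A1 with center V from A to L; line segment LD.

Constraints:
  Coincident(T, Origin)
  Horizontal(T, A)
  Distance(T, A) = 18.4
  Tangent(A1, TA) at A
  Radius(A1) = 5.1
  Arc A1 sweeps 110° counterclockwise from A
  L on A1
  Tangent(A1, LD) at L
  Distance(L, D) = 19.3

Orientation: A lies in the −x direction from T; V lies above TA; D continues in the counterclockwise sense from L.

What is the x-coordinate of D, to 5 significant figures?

-20.209

T is at the origin; TA is horizontal with |TA| = 18.4 and A on the −x side, so A = (-18.400, 0.0000). A1 meets TA tangentially, so VA is at right angles to TA, so V = A + (0, 5.1) = (-18.400, 5.1000). On A1, A sits at bearing -90° from V; a 110° counterclockwise sweep puts L at bearing 20°, so L = V + 5.1·(cos 20°, sin 20°) = (-13.608, 6.8443). A1 meets LD tangentially, so VL is at right angles to LD, so LD runs along (−sin 20°, cos 20°); with |LD| = 19.3, D = (-20.209, 24.980). So D.x = -20.209.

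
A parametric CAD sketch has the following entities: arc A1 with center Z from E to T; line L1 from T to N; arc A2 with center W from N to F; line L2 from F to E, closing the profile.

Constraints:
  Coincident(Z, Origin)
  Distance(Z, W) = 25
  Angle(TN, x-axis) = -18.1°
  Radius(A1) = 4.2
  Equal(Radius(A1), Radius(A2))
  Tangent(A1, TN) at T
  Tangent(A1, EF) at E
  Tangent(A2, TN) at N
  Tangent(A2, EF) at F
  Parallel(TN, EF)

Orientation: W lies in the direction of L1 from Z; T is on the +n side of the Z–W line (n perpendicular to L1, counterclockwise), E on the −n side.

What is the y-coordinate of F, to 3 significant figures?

-11.8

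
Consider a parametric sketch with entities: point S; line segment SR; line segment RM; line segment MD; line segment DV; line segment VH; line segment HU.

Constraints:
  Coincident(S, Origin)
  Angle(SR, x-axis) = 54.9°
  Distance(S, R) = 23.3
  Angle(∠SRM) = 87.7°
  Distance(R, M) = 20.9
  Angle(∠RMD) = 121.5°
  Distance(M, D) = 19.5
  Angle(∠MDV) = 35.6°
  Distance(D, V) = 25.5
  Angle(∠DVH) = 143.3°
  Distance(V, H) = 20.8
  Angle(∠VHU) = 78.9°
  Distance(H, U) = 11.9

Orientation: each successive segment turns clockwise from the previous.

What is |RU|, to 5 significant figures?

17.294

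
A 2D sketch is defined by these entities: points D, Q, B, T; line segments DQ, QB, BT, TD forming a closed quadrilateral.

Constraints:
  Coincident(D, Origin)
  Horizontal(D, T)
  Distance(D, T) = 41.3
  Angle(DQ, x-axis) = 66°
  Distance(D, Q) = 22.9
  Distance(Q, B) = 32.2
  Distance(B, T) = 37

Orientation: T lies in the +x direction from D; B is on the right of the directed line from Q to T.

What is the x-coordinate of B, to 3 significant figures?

6.01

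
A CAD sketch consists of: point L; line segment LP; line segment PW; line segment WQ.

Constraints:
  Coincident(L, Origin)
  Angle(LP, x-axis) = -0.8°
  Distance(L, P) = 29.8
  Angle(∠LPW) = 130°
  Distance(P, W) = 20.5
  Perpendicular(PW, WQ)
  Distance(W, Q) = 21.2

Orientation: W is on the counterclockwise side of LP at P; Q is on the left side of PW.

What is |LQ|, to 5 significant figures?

39.688

L is at the origin; LP runs at -0.8° with length 29.8, so P = 29.8·(cos -0.8°, sin -0.8°) = (29.797, -0.41607). ∠LPW = 130.0°, so PW runs at -0.8° + (180° − 130.0°) = 49.200° from the x-axis; with |PW| = 20.5, W = P + 20.5·(cos 49.200°, sin 49.200°) = (43.192, 15.102). PW ⟂ WQ; with |WQ| = 21.2 on the left of PW, Q = W + 21.2·(-0.75700, 0.65342) = (27.144, 28.955). Then |LQ| = |Q − L| = 39.688.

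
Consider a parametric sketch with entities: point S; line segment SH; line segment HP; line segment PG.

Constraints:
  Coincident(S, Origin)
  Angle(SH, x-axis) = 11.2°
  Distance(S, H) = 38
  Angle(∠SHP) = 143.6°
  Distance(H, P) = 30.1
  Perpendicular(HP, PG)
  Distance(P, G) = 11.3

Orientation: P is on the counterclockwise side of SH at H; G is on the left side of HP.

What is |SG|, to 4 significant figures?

61.72

∠SHP = 143.6°, so HP runs at 11.2° + (180° − 143.6°) = 47.60° from the x-axis; with |HP| = 30.1, P = H + 30.1·(cos 47.60°, sin 47.60°) = (57.57, 29.61). The perpendicularity gives PG at right angles to HP; with |PG| = 11.3 on the left of HP, G = P + 11.3·(-0.7385, 0.6743) = (49.23, 37.23). Then |SG| = |G − S| = 61.72.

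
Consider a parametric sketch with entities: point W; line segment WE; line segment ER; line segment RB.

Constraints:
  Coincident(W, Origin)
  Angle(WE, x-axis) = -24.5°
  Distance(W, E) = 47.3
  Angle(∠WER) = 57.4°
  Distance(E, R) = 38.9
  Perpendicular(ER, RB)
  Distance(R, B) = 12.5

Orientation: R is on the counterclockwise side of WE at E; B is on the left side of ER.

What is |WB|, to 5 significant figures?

30.462

∠WER = 57.4°, so ER runs at -24.5° + (180° − 57.4°) = 98.100° from the x-axis; with |ER| = 38.9, R = E + 38.9·(cos 98.100°, sin 98.100°) = (37.560, 18.897). The perpendicularity gives RB at right angles to ER; with |RB| = 12.5 on the left of ER, B = R + 12.5·(-0.99002, -0.14090) = (25.185, 17.136). Then |WB| = |B − W| = 30.462.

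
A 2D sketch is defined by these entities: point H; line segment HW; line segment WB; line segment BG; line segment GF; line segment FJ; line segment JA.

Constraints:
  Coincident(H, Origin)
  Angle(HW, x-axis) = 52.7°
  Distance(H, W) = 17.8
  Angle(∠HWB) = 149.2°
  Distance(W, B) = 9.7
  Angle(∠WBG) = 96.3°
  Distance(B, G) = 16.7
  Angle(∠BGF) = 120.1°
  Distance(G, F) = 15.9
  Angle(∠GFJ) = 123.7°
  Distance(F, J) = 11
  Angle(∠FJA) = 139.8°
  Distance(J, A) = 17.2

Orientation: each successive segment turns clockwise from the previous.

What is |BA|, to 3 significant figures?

30.8

H is at the origin; HW runs at 52.7° with length 17.8, so W = (10.8, 14.2). ∠HWB = 149.2° gives WB at 21.9° from the x-axis; with |WB| = 9.7, B = (19.8, 17.8). ∠WBG = 96.3° gives BG at -61.8° from the x-axis; with |BG| = 16.7, G = (27.7, 3.06). ∠BGF = 120.1° gives GF at -122° from the x-axis; with |GF| = 15.9, F = (19.3, -10.5). ∠GFJ = 123.7° gives FJ at -178° from the x-axis; with |FJ| = 11.0, J = (8.33, -10.9). ∠FJA = 139.8° gives JA at 142° from the x-axis; with |JA| = 17.2, A = (-5.19, -0.216). Then |BA| = |A − B| = 30.8.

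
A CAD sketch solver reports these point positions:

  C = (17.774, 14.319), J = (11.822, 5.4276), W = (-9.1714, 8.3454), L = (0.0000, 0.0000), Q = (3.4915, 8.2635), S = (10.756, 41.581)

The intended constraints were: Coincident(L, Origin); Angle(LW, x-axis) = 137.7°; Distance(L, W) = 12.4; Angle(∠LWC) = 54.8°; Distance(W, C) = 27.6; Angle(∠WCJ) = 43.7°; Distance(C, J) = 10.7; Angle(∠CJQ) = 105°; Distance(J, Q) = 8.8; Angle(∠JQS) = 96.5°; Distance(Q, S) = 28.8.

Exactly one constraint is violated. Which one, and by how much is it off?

Distance(Q, S) = 28.8 — off by 5.30.

L = (0.00, 0.00) ✓; LW at 137.7° ✓; |LW| = 12.40 ✓; ∠LWC = 54.80° ✓; |WC| = 27.60 ✓; ∠WCJ = 43.70° ✓; |CJ| = 10.70 ✓; ∠CJQ = 105.0° ✓; |JQ| = 8.800 ✓; ∠JQS = 96.50° ✓; |QS| = 34.10 ✗.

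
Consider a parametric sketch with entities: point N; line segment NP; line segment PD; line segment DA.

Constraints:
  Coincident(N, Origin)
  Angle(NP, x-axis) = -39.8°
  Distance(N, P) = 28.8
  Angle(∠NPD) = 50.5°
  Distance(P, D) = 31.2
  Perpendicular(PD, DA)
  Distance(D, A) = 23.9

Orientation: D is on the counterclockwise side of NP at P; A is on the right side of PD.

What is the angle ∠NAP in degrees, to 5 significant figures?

36.943°

∠NPD = 50.5°, so PD runs at -39.8° + (180° − 50.5°) = 89.700° from the x-axis; with |PD| = 31.2, D = P + 31.2·(cos 89.700°, sin 89.700°) = (22.290, 12.764). PD is perpendicular to DA; with |DA| = 23.9 on the right of PD, A = D + 23.9·(0.99999, -0.0052360) = (46.190, 12.639). Then cos ∠NAP = AN·AP / (|AN||AP|), giving 36.943°.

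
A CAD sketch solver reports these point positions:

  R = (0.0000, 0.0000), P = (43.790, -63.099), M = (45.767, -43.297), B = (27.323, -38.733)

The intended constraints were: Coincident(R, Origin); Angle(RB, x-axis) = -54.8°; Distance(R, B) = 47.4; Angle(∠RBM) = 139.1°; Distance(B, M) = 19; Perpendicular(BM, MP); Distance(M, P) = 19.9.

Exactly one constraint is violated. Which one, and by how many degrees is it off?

Perpendicular(BM, MP) — off by 8.20°.

R = (0.00, 0.00) ✓; RB at -54.80° ✓; |RB| = 47.40 ✓; ∠RBM = 139.1° ✓; |BM| = 19.00 ✓; ∠(BM, MP) = 81.80° ✗; |MP| = 19.90 ✓.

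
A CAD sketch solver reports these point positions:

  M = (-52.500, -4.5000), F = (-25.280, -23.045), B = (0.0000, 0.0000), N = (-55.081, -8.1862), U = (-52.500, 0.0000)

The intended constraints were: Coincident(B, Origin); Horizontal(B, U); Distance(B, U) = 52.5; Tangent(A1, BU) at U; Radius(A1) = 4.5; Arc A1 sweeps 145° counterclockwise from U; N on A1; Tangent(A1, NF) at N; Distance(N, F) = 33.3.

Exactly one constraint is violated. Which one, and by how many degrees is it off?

Tangent(A1, NF) at N — off by 8.50°.

B = (0.00, 0.00) ✓; B.y = 0.00, U.y = 0.00 ✓; |BU| = 52.50 ✓; ∠(MU, UB) = 90.00° ✓; |MU| = 4.500 ✓; bearing(M→N) − bearing(M→U) = 145.0° ✓; |MN| = 4.500 ✓; ∠(MN, NF) = 81.50° ✗; |NF| = 33.30 ✓.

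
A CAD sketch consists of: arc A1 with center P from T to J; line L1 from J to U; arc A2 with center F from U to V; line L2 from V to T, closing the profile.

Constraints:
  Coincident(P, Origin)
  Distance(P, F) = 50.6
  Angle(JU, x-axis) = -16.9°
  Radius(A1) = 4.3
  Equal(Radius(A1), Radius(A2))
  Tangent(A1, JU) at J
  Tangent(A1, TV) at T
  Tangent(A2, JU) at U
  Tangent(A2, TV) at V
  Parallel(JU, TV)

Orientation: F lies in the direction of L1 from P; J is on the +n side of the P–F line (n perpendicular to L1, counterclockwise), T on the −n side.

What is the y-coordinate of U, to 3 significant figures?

-10.6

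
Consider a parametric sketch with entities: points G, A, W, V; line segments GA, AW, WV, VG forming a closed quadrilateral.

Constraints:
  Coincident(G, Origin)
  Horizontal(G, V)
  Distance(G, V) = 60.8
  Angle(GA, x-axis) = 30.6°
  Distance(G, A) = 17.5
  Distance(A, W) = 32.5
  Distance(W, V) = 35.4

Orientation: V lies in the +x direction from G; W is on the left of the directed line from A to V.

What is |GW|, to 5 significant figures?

49.897

G is at the origin; G and V share the same y with |GV| = 60.8 and V in +x, so V = (60.8, 0). GA runs at 30.6° with |GA| = 17.5, so A = (15.063, 8.9082). W is determined by |AW| = 32.5 and |WV| = 35.4 together: it lies at the intersection of circle(A, 32.5) and circle(V, 35.4). With |AV| = 46.596, the foot of the radical line on AV is 21.185 from A and the perpendicular offset is √(32.5² − 21.185²) = 24.646. Taking the left-of-AV solution: W = (40.569, 29.050).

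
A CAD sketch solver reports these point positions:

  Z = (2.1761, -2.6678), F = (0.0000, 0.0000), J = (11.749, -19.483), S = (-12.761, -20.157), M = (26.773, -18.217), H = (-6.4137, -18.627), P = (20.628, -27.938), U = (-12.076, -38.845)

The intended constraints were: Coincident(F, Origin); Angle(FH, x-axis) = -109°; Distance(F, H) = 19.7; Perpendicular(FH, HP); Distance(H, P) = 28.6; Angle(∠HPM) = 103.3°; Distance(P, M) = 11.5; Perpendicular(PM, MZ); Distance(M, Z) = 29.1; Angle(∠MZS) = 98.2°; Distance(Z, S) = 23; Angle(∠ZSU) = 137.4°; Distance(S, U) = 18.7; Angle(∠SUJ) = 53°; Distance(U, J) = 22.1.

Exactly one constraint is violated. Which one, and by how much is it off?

Distance(U, J) = 22.1 — off by 8.60.

F = (0.00, 0.00) ✓; FH at -109.0° ✓; |FH| = 19.70 ✓; ∠(FH, HP) = 90.00° ✓; |HP| = 28.60 ✓; ∠HPM = 103.3° ✓; |PM| = 11.50 ✓; ∠(PM, MZ) = 90.00° ✓; |MZ| = 29.10 ✓; ∠MZS = 98.20° ✓; |ZS| = 23.00 ✓; ∠ZSU = 137.4° ✓; |SU| = 18.70 ✓; ∠SUJ = 53.00° ✓; |UJ| = 30.70 ✗.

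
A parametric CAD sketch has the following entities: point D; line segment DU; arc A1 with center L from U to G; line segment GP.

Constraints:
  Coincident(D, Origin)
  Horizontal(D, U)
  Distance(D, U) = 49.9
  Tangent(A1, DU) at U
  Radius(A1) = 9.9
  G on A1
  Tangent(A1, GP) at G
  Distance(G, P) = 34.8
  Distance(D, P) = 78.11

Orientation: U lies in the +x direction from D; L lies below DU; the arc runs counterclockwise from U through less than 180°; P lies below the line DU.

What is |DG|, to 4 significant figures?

45.55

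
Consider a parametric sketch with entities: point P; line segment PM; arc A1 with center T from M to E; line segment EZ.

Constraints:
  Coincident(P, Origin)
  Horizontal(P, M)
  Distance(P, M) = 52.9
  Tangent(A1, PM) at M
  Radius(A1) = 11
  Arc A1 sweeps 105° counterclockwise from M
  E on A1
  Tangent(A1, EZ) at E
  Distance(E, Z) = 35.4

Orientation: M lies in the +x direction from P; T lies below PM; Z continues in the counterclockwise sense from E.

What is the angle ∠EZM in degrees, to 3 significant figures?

16.7°

P is at the origin; P and M share the same y with |PM| = 52.9 and M on the +x side, so M = (52.9, 0.00). The tangent condition forces TM to be normal to PM, so T = M + (0, -11) = (52.9, -11.0). On A1, M sits at bearing 90° from T; a 105° counterclockwise sweep puts E at bearing 195°, so E = T + 11.0·(cos 195°, sin 195°) = (42.3, -13.8). Since A1 is tangent to EZ there, TE ⟂ EZ, so EZ runs along (−sin 195°, cos 195°); with |EZ| = 35.4, Z = (51.4, -48.0). Then cos ∠EZM = ZE·ZM / (|ZE||ZM|), giving 16.7°.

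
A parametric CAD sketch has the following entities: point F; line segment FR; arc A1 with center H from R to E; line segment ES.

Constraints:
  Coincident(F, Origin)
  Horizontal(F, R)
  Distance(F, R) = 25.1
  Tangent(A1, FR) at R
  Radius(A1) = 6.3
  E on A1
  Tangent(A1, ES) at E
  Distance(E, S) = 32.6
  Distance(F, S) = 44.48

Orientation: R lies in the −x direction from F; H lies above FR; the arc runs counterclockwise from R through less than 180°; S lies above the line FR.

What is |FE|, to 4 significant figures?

19.97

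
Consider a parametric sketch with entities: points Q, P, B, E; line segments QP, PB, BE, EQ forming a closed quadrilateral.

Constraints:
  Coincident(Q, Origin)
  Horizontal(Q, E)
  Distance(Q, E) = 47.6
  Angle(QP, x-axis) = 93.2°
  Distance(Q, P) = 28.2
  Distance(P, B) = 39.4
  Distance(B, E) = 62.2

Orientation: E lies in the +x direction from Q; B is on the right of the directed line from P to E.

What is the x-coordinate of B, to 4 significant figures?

-13.91

Checks: |PB| = 39.40 ✓; |BE| = 62.20 ✓.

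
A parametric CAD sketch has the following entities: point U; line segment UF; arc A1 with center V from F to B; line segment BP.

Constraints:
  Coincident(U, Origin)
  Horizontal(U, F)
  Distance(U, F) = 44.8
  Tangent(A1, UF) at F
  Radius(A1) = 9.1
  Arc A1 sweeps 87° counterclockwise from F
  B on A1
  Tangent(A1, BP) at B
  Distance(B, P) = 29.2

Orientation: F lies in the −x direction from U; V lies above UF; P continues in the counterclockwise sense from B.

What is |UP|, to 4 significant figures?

50.95

On A1, F sits at bearing -90° from V; an 87° counterclockwise sweep puts B at bearing -3°, so B = V + 9.1·(cos -3°, sin -3°) = (-35.71, 8.624). The tangent condition forces VB to be normal to BP, so BP runs along (−sin -3°, cos -3°); with |BP| = 29.2, P = (-34.18, 37.78). Then |UP| = |P − U| = 50.95.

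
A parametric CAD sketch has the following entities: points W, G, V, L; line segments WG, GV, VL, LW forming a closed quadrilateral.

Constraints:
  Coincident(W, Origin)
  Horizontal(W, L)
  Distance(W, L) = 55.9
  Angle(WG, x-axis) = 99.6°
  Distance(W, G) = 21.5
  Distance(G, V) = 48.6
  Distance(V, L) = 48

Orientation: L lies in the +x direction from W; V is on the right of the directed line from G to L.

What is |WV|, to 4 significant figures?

27.93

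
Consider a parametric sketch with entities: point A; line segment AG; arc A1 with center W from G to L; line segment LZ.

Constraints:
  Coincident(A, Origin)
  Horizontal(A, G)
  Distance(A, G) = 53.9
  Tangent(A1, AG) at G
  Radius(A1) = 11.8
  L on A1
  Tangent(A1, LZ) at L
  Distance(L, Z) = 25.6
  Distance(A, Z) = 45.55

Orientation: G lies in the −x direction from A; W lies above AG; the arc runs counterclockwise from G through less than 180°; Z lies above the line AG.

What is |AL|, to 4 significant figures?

43.60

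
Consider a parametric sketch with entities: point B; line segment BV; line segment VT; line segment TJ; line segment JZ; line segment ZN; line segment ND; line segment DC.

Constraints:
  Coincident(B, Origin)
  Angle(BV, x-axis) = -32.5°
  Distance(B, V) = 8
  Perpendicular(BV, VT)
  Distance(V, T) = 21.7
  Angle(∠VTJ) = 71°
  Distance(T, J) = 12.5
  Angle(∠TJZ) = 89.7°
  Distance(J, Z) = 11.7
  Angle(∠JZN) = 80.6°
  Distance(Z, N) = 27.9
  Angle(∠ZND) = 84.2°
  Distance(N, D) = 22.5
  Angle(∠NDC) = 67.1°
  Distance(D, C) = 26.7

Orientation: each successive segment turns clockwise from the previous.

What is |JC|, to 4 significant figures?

2.002

B is at the origin; BV runs at -32.5° with length 8.0, so V = (6.747, -4.298). BV ⟂ VT, so VT runs at -122.5°; with |VT| = 21.7, T = (-4.912, -22.60). ∠VTJ = 71.0° gives TJ at 128.5° from the x-axis; with |TJ| = 12.5, J = (-12.69, -12.82). ∠TJZ = 89.7° gives JZ at 38.20° from the x-axis; with |JZ| = 11.7, Z = (-3.499, -5.582). ∠JZN = 80.6° gives ZN at -61.20° from the x-axis; with |ZN| = 27.9, N = (9.942, -30.03). ∠ZND = 84.2° gives ND at -157.0° from the x-axis; with |ND| = 22.5, D = (-10.77, -38.82). ∠NDC = 67.1° gives DC at 90.10° from the x-axis; with |DC| = 26.7, C = (-10.82, -12.12). Then |JC| = |C − J| = 2.002.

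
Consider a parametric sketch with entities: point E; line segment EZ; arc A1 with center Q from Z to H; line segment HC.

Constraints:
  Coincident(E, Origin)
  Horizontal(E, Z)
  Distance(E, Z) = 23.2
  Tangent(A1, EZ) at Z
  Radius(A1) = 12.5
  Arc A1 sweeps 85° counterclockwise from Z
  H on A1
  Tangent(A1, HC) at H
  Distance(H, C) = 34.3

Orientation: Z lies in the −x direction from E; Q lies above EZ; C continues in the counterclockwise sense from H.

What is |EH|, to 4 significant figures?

15.68

E is at the origin; EZ is horizontal with |EZ| = 23.2 and Z on the −x side, so Z = (-23.20, 0.000). A1 meets EZ tangentially, so QZ is at right angles to EZ, so Q = Z + (0, 12.5) = (-23.20, 12.50). On A1, Z sits at bearing -90° from Q; an 85° counterclockwise sweep puts H at bearing -5°, so H = Q + 12.5·(cos -5°, sin -5°) = (-10.75, 11.41). Then |EH| = |H − E| = 15.68.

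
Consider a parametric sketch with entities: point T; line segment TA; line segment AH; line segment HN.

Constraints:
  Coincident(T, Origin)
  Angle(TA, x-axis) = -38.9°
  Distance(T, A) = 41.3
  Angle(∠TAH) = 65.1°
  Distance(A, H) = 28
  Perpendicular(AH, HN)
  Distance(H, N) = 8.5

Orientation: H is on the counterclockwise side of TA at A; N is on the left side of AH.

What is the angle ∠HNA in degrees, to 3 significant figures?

73.1°

∠TAH = 65.1°, so AH runs at -38.9° + (180° − 65.1°) = 76.0° from the x-axis; with |AH| = 28.0, H = A + 28.0·(cos 76.0°, sin 76.0°) = (38.9, 1.23). The perpendicularity gives HN at right angles to AH; with |HN| = 8.5 on the left of AH, N = H + 8.5·(-0.970, 0.242) = (30.7, 3.29). Then cos ∠HNA = NH·NA / (|NH||NA|), giving 73.1°.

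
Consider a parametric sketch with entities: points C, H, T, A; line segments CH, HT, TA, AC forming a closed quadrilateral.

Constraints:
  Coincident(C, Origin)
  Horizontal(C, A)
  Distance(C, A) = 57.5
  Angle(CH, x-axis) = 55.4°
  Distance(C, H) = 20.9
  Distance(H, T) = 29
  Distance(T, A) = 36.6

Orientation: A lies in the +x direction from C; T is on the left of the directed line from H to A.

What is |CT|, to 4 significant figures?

48.49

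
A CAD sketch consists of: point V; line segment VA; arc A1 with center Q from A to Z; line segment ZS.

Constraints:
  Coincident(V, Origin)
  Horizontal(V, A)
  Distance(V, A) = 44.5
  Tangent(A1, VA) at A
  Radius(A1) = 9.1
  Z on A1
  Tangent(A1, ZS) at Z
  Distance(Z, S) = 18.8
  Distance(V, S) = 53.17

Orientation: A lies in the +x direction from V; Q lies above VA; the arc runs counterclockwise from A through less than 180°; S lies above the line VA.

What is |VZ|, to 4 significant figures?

54.23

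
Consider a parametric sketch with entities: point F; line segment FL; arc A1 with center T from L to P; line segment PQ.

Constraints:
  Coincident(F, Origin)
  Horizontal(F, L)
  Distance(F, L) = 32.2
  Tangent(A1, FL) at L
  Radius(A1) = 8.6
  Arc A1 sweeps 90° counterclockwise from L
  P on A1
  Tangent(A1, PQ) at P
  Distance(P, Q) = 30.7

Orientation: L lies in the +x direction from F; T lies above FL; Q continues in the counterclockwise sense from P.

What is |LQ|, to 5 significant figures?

40.230

F is at the origin; F and L share the same y with |FL| = 32.2 and L on the +x side, so L = (32.200, 0.0000). A1 meets FL tangentially, so TL is at right angles to FL, so T = L + (0, 8.6) = (32.200, 8.6000). On A1, L sits at bearing -90° from T; a 90° counterclockwise sweep puts P at bearing 0°, so P = T + 8.6·(cos 0°, sin 0°) = (40.800, 8.6000). Tangency of A1 to PQ means the radius TP is perpendicular to PQ, so PQ runs along (−sin 0°, cos 0°); with |PQ| = 30.7, Q = (40.800, 39.300). Then |LQ| = |Q − L| = 40.230.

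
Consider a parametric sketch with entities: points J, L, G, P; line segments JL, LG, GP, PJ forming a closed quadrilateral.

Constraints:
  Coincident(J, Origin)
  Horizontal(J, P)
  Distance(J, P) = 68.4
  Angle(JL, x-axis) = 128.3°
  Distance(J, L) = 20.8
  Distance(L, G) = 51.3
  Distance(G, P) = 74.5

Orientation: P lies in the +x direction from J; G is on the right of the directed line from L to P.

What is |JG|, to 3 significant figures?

32.9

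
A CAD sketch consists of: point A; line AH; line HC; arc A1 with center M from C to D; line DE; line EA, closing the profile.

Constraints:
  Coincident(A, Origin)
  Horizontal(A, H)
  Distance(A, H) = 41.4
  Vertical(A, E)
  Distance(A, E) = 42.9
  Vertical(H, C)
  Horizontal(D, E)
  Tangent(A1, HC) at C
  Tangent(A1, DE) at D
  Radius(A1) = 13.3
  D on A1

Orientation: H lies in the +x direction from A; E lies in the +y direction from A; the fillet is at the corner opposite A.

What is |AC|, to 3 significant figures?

50.9

A is at the origin; A and H share the same y with |AH| = 41.4 and H on the +x side, so H = (41.4, 0.00). A and E share the same x with |AE| = 42.9 and E on the +y side, so E = (0.00, 42.9). The virtual corner opposite A is at (41.4, 42.9). Tangency of A1 to HC means the radius MC is perpendicular to HC and tangency of A1 to DE means the radius MD is perpendicular to DE, with radius 13.3, so the center M sits 13.3 in from both sides at M = (28.1, 29.6). That places the tangent points at C = (41.4, 29.6) on HC and D = (28.1, 42.9) on DE. Then |AC| = |C − A| = 50.9.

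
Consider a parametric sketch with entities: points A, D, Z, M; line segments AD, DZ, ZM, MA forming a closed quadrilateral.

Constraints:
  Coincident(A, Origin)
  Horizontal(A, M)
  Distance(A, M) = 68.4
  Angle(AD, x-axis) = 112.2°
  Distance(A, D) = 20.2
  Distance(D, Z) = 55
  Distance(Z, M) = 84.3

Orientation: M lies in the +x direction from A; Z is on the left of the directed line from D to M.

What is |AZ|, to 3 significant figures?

69.8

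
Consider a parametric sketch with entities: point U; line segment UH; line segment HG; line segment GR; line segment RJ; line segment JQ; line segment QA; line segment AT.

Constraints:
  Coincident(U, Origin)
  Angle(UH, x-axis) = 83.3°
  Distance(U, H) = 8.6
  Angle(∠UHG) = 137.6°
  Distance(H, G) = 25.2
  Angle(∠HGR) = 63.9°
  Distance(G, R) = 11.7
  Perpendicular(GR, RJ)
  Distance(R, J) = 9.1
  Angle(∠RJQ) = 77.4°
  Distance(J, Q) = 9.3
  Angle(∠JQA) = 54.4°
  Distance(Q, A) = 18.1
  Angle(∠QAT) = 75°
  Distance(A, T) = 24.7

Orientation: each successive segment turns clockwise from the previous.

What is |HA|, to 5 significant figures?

28.078

U is at the origin; UH runs at 83.3° with length 8.6, so H = (1.0034, 8.5413). ∠UHG = 137.6° gives HG at 40.900° from the x-axis; with |HG| = 25.2, G = (20.051, 25.041). ∠HGR = 63.9° gives GR at -75.200° from the x-axis; with |GR| = 11.7, R = (23.040, 13.729). The perpendicularity gives RJ at right angles to GR, so RJ runs at -165.20°; with |RJ| = 9.1, J = (14.241, 11.404). ∠RJQ = 77.4° gives JQ at 92.200° from the x-axis; with |JQ| = 9.3, Q = (13.884, 20.697). ∠JQA = 54.4° gives QA at -33.400° from the x-axis; with |QA| = 18.1, A = (28.995, 10.734). Then |HA| = |A − H| = 28.078.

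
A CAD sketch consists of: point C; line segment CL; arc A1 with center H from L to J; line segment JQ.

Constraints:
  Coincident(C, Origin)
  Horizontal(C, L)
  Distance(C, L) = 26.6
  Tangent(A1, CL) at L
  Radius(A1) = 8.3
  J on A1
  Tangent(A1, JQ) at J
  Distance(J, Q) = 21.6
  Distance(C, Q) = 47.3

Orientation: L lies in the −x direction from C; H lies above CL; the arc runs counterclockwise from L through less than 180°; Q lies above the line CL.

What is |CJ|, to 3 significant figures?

25.8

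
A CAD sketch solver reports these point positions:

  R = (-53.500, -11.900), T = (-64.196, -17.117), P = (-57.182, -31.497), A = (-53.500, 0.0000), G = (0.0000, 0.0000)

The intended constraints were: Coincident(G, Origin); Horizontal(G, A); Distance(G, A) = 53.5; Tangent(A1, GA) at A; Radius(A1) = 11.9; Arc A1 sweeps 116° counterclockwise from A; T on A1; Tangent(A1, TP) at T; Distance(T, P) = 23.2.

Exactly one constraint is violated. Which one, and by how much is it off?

Distance(T, P) = 23.2 — off by 7.20.

G = (0.00, 0.00) ✓; G.y = 0.00, A.y = 0.00 ✓; |GA| = 53.50 ✓; ∠(RA, AG) = 90.00° ✓; |RA| = 11.90 ✓; bearing(R→T) − bearing(R→A) = 116.0° ✓; |RT| = 11.90 ✓; ∠(RT, TP) = 90.00° ✓; |TP| = 16.00 ✗.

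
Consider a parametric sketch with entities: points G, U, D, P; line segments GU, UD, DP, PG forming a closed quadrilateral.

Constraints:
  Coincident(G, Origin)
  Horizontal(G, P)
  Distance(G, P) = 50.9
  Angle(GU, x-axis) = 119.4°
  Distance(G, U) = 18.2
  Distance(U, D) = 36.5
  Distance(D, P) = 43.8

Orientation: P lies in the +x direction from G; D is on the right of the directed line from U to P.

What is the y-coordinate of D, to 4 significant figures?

-15.41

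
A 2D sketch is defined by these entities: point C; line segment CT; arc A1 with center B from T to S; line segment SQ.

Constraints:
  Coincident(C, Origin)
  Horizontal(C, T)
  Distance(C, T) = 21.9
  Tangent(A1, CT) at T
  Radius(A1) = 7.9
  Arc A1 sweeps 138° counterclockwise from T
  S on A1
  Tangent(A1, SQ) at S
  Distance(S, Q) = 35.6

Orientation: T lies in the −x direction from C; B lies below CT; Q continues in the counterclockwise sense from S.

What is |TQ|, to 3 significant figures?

43.1

C is at the origin; C and T share the same y with |CT| = 21.9 and T on the −x side, so T = (-21.9, 0.00). Tangency of A1 to CT means the radius BT is perpendicular to CT, so B = T + (0, -7.9) = (-21.9, -7.90). On A1, T sits at bearing 90° from B; a 138° counterclockwise sweep puts S at bearing 228°, so S = B + 7.9·(cos 228°, sin 228°) = (-27.2, -13.8). The tangent condition forces BS to be normal to SQ, so SQ runs along (−sin 228°, cos 228°); with |SQ| = 35.6, Q = (-0.730, -37.6). Then |TQ| = |Q − T| = 43.1.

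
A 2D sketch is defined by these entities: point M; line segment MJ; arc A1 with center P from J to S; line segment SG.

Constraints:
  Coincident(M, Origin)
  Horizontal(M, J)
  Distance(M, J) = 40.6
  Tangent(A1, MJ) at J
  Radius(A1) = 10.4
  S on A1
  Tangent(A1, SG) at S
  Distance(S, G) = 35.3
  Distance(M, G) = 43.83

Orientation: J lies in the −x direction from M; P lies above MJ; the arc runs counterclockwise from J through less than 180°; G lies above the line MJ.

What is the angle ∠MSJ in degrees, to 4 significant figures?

133.0°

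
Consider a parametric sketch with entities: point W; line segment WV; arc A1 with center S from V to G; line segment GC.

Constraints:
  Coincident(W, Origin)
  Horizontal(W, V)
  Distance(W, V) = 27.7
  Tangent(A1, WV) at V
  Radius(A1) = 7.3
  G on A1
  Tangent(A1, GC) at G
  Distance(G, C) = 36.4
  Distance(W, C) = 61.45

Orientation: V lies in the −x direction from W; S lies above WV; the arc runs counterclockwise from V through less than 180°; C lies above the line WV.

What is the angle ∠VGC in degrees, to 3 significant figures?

113°

Checks: W = (0.00, 0.00) ✓; |SG| = 7.300 ✓; ∠(SG, GC) = 90.00° ✓; |GC| = 36.40 ✓; |WC| = 61.45 ✓.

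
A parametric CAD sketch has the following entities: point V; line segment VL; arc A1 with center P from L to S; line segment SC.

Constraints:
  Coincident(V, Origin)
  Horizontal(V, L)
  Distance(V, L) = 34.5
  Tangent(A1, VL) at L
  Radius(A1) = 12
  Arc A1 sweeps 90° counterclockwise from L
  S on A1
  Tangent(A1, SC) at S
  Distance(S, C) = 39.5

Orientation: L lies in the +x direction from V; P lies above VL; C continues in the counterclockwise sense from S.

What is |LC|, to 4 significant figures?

52.88

On A1, L sits at bearing -90° from P; a 90° counterclockwise sweep puts S at bearing 0°, so S = P + 12.0·(cos 0°, sin 0°) = (46.50, 12.00). Tangency of A1 to SC means the radius PS is perpendicular to SC, so SC runs along (−sin 0°, cos 0°); with |SC| = 39.5, C = (46.50, 51.50). Then |LC| = |C − L| = 52.88.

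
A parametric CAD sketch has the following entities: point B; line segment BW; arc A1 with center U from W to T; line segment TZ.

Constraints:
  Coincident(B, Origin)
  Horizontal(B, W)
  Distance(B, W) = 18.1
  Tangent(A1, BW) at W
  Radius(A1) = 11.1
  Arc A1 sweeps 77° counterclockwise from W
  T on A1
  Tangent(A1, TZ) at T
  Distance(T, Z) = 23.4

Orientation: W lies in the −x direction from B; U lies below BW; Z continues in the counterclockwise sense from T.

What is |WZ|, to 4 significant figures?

35.28

On A1, W sits at bearing 90° from U; a 77° counterclockwise sweep puts T at bearing 167°, so T = U + 11.1·(cos 167°, sin 167°) = (-28.92, -8.603). Tangency of A1 to TZ means the radius UT is perpendicular to TZ, so TZ runs along (−sin 167°, cos 167°); with |TZ| = 23.4, Z = (-34.18, -31.40). Then |WZ| = |Z − W| = 35.28.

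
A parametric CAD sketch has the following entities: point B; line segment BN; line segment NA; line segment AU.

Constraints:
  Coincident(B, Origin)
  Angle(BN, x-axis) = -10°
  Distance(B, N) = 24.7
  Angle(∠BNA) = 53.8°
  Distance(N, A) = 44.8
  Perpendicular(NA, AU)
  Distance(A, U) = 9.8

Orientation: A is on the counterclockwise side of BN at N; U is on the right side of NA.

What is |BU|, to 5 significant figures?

42.388

B is at the origin; BN runs at -10.0° with length 24.7, so N = 24.7·(cos -10.0°, sin -10.0°) = (24.325, -4.2891). ∠BNA = 53.8°, so NA runs at -10.0° + (180° − 53.8°) = 116.20° from the x-axis; with |NA| = 44.8, A = N + 44.8·(cos 116.20°, sin 116.20°) = (4.5453, 35.908). NA ⟂ AU; with |AU| = 9.8 on the right of NA, U = A + 9.8·(0.89726, 0.44151) = (13.338, 40.235). Then |BU| = |U − B| = 42.388.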